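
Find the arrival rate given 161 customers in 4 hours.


lambda = total arrivals / time = 161 / 4 = 40.25 per hour

40.25 per hour


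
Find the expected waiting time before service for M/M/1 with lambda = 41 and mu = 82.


rho = 41/82; Wq = rho/(mu - lambda) = 0.0122 hours

0.0122 hours


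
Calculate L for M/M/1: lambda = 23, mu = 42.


rho = 23/42; L = rho/(1-rho) = 1.21

1.21


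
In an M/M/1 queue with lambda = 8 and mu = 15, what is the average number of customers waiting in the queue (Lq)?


rho = 8/15; Lq = rho^2/(1-rho) = 0.61

0.61


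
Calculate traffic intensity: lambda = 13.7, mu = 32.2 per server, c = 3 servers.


rho = lambda / (c * mu) = 13.7 / (3 * 32.2) = 0.1418

0.1418


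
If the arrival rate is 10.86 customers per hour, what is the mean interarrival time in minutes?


Mean interarrival time = 60/lambda = 60/10.86 = 5.52 minutes

5.52 minutes


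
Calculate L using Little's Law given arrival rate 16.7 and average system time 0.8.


L = lambda * W = 16.7 * 0.8 = 13.36

13.36


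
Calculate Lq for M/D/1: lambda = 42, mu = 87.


M/D/1: Lq = rho^2 / (2*(1-rho)) where rho = 42/87; Lq = 0.23

0.23


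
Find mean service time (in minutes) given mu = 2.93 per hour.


Mean service time = 60/mu = 60/2.93 = 20.48 minutes

20.48 minutes


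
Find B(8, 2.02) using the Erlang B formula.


B(N,A) = (A^N/N!) / sum(A^k/k!, k=0..N) with N=8, A=2.02 = 0.0009

0.0009


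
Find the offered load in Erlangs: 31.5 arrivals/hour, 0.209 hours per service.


Offered load a = lambda * E[S] = 31.5 * 0.209 = 6.58 Erlangs

6.58 Erlangs


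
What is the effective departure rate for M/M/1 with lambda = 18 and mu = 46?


For a stable queue (lambda < mu), throughput = lambda = 18 per hour

18 per hour


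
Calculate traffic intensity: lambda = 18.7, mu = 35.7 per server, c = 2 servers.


rho = lambda / (c * mu) = 18.7 / (2 * 35.7) = 0.2619

0.2619


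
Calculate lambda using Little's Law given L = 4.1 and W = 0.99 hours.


lambda = L / W = 4.1 / 0.99 = 4.14 per hour

4.14 per hour


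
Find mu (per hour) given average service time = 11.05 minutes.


mu = 60 / avg_service_time = 60 / 11.05 = 5.43 per hour

5.43 per hour


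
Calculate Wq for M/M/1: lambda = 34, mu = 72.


rho = 34/72; Wq = rho/(mu - lambda) = 0.0124 hours

0.0124 hours


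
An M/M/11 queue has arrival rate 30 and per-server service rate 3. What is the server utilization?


rho = lambda/(c*mu) = 30/(11*3) = 0.9091

0.9091


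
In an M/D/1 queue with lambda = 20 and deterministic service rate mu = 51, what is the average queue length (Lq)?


M/D/1: Lq = rho^2 / (2*(1-rho)) where rho = 20/51; Lq = 0.13

0.13


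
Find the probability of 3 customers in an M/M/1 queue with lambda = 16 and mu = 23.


rho = 16/23; P(n) = (1-rho)*rho^n = (1-16/23)*(16/23)^3 = 0.1025

0.1025


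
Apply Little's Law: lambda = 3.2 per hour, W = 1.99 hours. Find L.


L = lambda * W = 3.2 * 1.99 = 6.37

6.37


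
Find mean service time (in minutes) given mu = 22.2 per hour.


Mean service time = 60/mu = 60/22.2 = 2.7 minutes

2.7 minutes


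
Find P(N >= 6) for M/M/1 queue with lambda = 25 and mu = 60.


P(N >= 6) = rho^6 = (25/60)^6 = 0.0052

0.0052


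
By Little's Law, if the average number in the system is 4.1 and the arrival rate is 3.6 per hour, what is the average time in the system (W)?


W = L / lambda = 4.1 / 3.6 = 1.1389 hours

1.1389 hours


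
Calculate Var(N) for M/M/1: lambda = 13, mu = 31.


rho = 13/31; Var(N) = rho/(1-rho)^2 = 1.24

1.24


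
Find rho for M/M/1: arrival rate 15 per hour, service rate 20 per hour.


rho = lambda/mu = 15/20 = 0.75

0.75


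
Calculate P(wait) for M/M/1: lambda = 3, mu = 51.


P(wait) = rho = lambda/mu = 3/51 = 0.0588

0.0588


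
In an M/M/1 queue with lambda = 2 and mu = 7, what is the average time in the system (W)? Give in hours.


W = 1/(mu - lambda) = 1/(7 - 2) = 0.2 hours

0.2 hours


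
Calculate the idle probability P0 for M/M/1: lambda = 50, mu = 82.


P0 = 1 - rho = 1 - 50/82 = 0.3902

0.3902


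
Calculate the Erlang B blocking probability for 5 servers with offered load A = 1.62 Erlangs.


B(N,A) = (A^N/N!) / sum(A^k/k!, k=0..N) with N=5, A=1.62 = 0.0185

0.0185


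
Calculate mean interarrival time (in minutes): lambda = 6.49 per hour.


Mean interarrival time = 60/lambda = 60/6.49 = 9.24 minutes

9.24 minutes


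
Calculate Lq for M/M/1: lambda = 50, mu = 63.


rho = 50/63; Lq = rho^2/(1-rho) = 3.05

3.05


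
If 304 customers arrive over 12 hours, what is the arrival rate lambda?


lambda = total arrivals / time = 304 / 12 = 25.33 per hour

25.33 per hour


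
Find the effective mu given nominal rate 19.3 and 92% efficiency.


Effective rate = mu * efficiency = 19.3 * 0.92 = 17.76 per hour

17.76 per hour


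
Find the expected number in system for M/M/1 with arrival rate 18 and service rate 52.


rho = 18/52; L = rho/(1-rho) = 0.53

0.53


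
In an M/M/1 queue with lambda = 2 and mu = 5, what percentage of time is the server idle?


Idle fraction = (1 - rho) * 100 = (1 - 2/5) * 100 = 60.0%

60.0%


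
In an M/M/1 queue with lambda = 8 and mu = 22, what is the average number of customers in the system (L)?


rho = 8/22; L = rho/(1-rho) = 0.57

0.57


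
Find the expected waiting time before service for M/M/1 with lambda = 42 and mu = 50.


rho = 42/50; Wq = rho/(mu - lambda) = 0.105 hours

0.105 hours


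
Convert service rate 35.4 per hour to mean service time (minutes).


Mean service time = 60/mu = 60/35.4 = 1.69 minutes

1.69 minutes


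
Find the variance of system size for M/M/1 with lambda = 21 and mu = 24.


rho = 21/24; Var(N) = rho/(1-rho)^2 = 56.0

56.0


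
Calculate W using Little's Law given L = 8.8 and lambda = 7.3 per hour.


W = L / lambda = 8.8 / 7.3 = 1.2055 hours

1.2055 hours


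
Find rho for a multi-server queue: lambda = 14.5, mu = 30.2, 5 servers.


rho = lambda / (c * mu) = 14.5 / (5 * 30.2) = 0.096

0.096


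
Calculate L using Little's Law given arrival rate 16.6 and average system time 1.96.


L = lambda * W = 16.6 * 1.96 = 32.54

32.54


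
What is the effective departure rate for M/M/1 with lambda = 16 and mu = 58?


For a stable queue (lambda < mu), throughput = lambda = 16 per hour

16 per hour


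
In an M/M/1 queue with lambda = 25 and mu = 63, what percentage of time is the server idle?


Idle fraction = (1 - rho) * 100 = (1 - 25/63) * 100 = 60.3%

60.3%


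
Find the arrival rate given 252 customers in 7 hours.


lambda = total arrivals / time = 252 / 7 = 36.0 per hour

36.0 per hour


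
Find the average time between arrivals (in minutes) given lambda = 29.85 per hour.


Mean interarrival time = 60/lambda = 60/29.85 = 2.01 minutes

2.01 minutes


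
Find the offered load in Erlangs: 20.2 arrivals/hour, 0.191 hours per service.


Offered load a = lambda * E[S] = 20.2 * 0.191 = 3.86 Erlangs

3.86 Erlangs


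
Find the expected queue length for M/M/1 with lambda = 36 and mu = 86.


rho = 36/86; Lq = rho^2/(1-rho) = 0.3

0.3


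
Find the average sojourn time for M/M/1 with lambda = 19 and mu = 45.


W = 1/(mu - lambda) = 1/(45 - 19) = 0.0385 hours

0.0385 hours


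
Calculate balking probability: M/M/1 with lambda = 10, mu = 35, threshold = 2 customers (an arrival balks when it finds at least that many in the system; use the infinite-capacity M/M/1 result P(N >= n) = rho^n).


P(N >= 2) = rho^2 = (10/35)^2 = 0.0816

0.0816


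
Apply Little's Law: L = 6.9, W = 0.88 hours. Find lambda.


lambda = L / W = 6.9 / 0.88 = 7.84 per hour

7.84 per hour


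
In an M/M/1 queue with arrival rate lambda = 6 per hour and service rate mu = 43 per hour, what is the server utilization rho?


rho = lambda/mu = 6/43 = 0.1395

0.1395


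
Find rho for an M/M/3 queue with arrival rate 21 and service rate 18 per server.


rho = lambda/(c*mu) = 21/(3*18) = 0.3889

0.3889


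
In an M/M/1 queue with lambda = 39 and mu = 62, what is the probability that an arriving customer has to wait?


P(wait) = rho = lambda/mu = 39/62 = 0.629

0.629


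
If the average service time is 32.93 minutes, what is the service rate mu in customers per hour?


mu = 60 / avg_service_time = 60 / 32.93 = 1.82 per hour

1.82 per hour


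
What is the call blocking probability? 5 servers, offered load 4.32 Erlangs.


B(N,A) = (A^N/N!) / sum(A^k/k!, k=0..N) with N=5, A=4.32 = 0.2274

0.2274


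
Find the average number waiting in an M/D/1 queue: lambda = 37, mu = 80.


M/D/1: Lq = rho^2 / (2*(1-rho)) where rho = 37/80; Lq = 0.2

0.2


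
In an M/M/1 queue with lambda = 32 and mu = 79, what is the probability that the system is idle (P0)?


P0 = 1 - rho = 1 - 32/79 = 0.5949

0.5949


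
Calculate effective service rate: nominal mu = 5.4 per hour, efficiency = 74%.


Effective rate = mu * efficiency = 5.4 * 0.74 = 4.0 per hour

4.0 per hour


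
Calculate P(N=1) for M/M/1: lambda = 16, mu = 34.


rho = 16/34; P(n) = (1-rho)*rho^n = (1-16/34)*(16/34)^1 = 0.2491

0.2491


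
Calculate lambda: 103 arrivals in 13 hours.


lambda = total arrivals / time = 103 / 13 = 7.92 per hour

7.92 per hour


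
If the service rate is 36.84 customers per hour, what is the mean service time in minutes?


Mean service time = 60/mu = 60/36.84 = 1.63 minutes

1.63 minutes


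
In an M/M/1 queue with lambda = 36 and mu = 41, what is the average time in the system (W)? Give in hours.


W = 1/(mu - lambda) = 1/(41 - 36) = 0.2 hours

0.2 hours


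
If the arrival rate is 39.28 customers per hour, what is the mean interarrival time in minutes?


Mean interarrival time = 60/lambda = 60/39.28 = 1.53 minutes

1.53 minutes


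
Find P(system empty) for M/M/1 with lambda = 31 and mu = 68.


P0 = 1 - rho = 1 - 31/68 = 0.5441

0.5441


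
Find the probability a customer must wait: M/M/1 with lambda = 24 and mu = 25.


P(wait) = rho = lambda/mu = 24/25 = 0.96

0.96


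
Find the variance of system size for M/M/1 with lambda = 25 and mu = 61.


rho = 25/61; Var(N) = rho/(1-rho)^2 = 1.18

1.18


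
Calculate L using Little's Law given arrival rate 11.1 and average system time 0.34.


L = lambda * W = 11.1 * 0.34 = 3.77

3.77


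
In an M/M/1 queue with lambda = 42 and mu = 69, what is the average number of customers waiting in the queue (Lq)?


rho = 42/69; Lq = rho^2/(1-rho) = 0.95

0.95


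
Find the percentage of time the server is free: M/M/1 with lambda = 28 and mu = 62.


Idle fraction = (1 - rho) * 100 = (1 - 28/62) * 100 = 54.8%

54.8%


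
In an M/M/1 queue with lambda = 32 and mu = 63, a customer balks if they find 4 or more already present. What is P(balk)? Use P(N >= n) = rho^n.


P(N >= 4) = rho^4 = (32/63)^4 = 0.0666

0.0666


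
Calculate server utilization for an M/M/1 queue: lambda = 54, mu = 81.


rho = lambda/mu = 54/81 = 0.6667

0.6667


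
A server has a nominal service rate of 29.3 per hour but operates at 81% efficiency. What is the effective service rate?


Effective rate = mu * efficiency = 29.3 * 0.81 = 23.73 per hour

23.73 per hour


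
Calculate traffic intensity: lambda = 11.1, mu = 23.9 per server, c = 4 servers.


rho = lambda / (c * mu) = 11.1 / (4 * 23.9) = 0.1161

0.1161


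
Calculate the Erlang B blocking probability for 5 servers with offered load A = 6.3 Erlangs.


B(N,A) = (A^N/N!) / sum(A^k/k!, k=0..N) with N=5, A=6.3 = 0.3808

0.3808


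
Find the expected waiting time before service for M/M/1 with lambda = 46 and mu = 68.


rho = 46/68; Wq = rho/(mu - lambda) = 0.0307 hours

0.0307 hours


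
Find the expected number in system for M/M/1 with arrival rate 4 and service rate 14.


rho = 4/14; L = rho/(1-rho) = 0.4

0.4


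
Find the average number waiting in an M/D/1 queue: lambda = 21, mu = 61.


M/D/1: Lq = rho^2 / (2*(1-rho)) where rho = 21/61; Lq = 0.09

0.09


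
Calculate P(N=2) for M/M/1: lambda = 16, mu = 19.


rho = 16/19; P(n) = (1-rho)*rho^n = (1-16/19)*(16/19)^2 = 0.112

0.112


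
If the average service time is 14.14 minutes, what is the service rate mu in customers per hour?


mu = 60 / avg_service_time = 60 / 14.14 = 4.24 per hour

4.24 per hour


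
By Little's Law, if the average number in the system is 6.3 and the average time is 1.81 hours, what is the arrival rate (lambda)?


lambda = L / W = 6.3 / 1.81 = 3.48 per hour

3.48 per hour


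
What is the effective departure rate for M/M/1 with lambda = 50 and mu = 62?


For a stable queue (lambda < mu), throughput = lambda = 50 per hour

50 per hour


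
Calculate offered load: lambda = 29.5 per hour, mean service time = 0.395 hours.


Offered load a = lambda * E[S] = 29.5 * 0.395 = 11.65 Erlangs

11.65 Erlangs


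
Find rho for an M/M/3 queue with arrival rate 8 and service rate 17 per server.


rho = lambda/(c*mu) = 8/(3*17) = 0.1569

0.1569


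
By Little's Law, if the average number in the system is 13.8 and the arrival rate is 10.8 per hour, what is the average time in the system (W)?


W = L / lambda = 13.8 / 10.8 = 1.2778 hours

1.2778 hours


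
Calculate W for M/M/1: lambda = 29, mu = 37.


W = 1/(mu - lambda) = 1/(37 - 29) = 0.125 hours

0.125 hours


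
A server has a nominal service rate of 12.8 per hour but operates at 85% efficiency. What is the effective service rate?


Effective rate = mu * efficiency = 12.8 * 0.85 = 10.88 per hour

10.88 per hour


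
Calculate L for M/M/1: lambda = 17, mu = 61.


rho = 17/61; L = rho/(1-rho) = 0.39

0.39


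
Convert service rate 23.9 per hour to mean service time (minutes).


Mean service time = 60/mu = 60/23.9 = 2.51 minutes

2.51 minutes


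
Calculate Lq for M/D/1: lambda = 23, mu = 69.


M/D/1: Lq = rho^2 / (2*(1-rho)) where rho = 23/69; Lq = 0.08

0.08


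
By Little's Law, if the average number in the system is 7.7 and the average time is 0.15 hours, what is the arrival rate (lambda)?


lambda = L / W = 7.7 / 0.15 = 51.33 per hour

51.33 per hour


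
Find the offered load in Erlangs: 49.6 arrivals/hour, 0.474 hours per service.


Offered load a = lambda * E[S] = 49.6 * 0.474 = 23.51 Erlangs

23.51 Erlangs


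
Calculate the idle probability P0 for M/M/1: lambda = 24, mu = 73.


P0 = 1 - rho = 1 - 24/73 = 0.6712

0.6712


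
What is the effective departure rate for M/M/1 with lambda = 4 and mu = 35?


For a stable queue (lambda < mu), throughput = lambda = 4 per hour

4 per hour


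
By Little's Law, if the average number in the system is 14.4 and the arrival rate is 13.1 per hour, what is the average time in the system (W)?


W = L / lambda = 14.4 / 13.1 = 1.0992 hours

1.0992 hours


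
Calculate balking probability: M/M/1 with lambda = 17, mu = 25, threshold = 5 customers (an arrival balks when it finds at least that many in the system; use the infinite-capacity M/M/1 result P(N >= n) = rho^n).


P(N >= 5) = rho^5 = (17/25)^5 = 0.1454

0.1454


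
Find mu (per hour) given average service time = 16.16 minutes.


mu = 60 / avg_service_time = 60 / 16.16 = 3.71 per hour

3.71 per hour


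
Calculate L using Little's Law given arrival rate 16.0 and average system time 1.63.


L = lambda * W = 16.0 * 1.63 = 26.08

26.08


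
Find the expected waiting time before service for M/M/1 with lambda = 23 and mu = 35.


rho = 23/35; Wq = rho/(mu - lambda) = 0.0548 hours

0.0548 hours


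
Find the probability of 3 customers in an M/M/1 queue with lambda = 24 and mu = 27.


rho = 24/27; P(n) = (1-rho)*rho^n = (1-24/27)*(24/27)^3 = 0.078

0.078


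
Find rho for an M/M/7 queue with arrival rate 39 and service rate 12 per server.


rho = lambda/(c*mu) = 39/(7*12) = 0.4643

0.4643


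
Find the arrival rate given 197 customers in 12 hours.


lambda = total arrivals / time = 197 / 12 = 16.42 per hour

16.42 per hour


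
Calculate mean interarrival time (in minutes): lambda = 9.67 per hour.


Mean interarrival time = 60/lambda = 60/9.67 = 6.2 minutes

6.2 minutes


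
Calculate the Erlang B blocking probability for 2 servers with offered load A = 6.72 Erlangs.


B(N,A) = (A^N/N!) / sum(A^k/k!, k=0..N) with N=2, A=6.72 = 0.7452

0.7452


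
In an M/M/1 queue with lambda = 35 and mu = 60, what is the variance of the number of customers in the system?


rho = 35/60; Var(N) = rho/(1-rho)^2 = 3.36

3.36


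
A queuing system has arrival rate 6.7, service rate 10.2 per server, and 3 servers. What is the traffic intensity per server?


rho = lambda / (c * mu) = 6.7 / (3 * 10.2) = 0.219

0.219


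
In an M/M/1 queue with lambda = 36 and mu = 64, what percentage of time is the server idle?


Idle fraction = (1 - rho) * 100 = (1 - 36/64) * 100 = 43.8%

43.8%


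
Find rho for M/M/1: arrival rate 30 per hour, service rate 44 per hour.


rho = lambda/mu = 30/44 = 0.6818

0.6818


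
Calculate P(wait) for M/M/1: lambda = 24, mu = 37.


P(wait) = rho = lambda/mu = 24/37 = 0.6486

0.6486


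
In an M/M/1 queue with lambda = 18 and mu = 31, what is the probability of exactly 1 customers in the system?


rho = 18/31; P(n) = (1-rho)*rho^n = (1-18/31)*(18/31)^1 = 0.2435

0.2435


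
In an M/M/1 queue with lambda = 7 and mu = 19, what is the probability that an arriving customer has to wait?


P(wait) = rho = lambda/mu = 7/19 = 0.3684

0.3684


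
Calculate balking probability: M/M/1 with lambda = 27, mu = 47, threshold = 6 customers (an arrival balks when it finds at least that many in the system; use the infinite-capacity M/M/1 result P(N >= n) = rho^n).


P(N >= 6) = rho^6 = (27/47)^6 = 0.0359

0.0359


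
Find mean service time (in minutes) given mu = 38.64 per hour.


Mean service time = 60/mu = 60/38.64 = 1.55 minutes

1.55 minutes


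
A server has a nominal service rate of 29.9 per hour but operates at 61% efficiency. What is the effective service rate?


Effective rate = mu * efficiency = 29.9 * 0.61 = 18.24 per hour

18.24 per hour


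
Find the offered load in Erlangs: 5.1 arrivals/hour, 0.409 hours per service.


Offered load a = lambda * E[S] = 5.1 * 0.409 = 2.09 Erlangs

2.09 Erlangs


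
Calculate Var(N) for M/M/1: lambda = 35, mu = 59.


rho = 35/59; Var(N) = rho/(1-rho)^2 = 3.59

3.59


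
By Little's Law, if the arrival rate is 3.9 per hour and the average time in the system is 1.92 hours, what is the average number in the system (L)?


L = lambda * W = 3.9 * 1.92 = 7.49

7.49


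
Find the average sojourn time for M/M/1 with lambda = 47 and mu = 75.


W = 1/(mu - lambda) = 1/(75 - 47) = 0.0357 hours

0.0357 hours


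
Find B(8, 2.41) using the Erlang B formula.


B(N,A) = (A^N/N!) / sum(A^k/k!, k=0..N) with N=8, A=2.41 = 0.0025

0.0025


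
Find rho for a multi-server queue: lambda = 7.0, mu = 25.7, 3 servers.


rho = lambda / (c * mu) = 7.0 / (3 * 25.7) = 0.0908

0.0908


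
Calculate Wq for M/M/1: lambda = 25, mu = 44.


rho = 25/44; Wq = rho/(mu - lambda) = 0.0299 hours

0.0299 hours


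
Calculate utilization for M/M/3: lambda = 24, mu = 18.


rho = lambda/(c*mu) = 24/(3*18) = 0.4444

0.4444


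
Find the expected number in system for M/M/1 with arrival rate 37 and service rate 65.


rho = 37/65; L = rho/(1-rho) = 1.32

1.32


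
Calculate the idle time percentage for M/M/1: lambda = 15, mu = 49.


Idle fraction = (1 - rho) * 100 = (1 - 15/49) * 100 = 69.4%

69.4%


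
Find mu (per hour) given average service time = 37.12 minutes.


mu = 60 / avg_service_time = 60 / 37.12 = 1.62 per hour

1.62 per hour


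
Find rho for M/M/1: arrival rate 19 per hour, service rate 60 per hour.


rho = lambda/mu = 19/60 = 0.3167

0.3167


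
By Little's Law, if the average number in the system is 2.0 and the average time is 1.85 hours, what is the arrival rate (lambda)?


lambda = L / W = 2.0 / 1.85 = 1.08 per hour

1.08 per hour


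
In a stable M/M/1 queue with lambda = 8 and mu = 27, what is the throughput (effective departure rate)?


For a stable queue (lambda < mu), throughput = lambda = 8 per hour

8 per hour


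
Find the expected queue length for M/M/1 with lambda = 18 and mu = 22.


rho = 18/22; Lq = rho^2/(1-rho) = 3.68

3.68


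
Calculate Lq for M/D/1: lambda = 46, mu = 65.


M/D/1: Lq = rho^2 / (2*(1-rho)) where rho = 46/65; Lq = 0.86

0.86


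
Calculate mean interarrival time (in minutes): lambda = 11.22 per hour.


Mean interarrival time = 60/lambda = 60/11.22 = 5.35 minutes

5.35 minutes


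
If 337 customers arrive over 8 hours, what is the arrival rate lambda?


lambda = total arrivals / time = 337 / 8 = 42.13 per hour

42.13 per hour


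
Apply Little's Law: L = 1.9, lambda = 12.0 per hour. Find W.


W = L / lambda = 1.9 / 12.0 = 0.1583 hours

0.1583 hours


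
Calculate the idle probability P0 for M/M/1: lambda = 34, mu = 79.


P0 = 1 - rho = 1 - 34/79 = 0.5696

0.5696


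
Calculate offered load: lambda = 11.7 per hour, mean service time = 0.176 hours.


Offered load a = lambda * E[S] = 11.7 * 0.176 = 2.06 Erlangs

2.06 Erlangs


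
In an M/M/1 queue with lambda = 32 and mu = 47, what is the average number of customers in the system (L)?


rho = 32/47; L = rho/(1-rho) = 2.13

2.13


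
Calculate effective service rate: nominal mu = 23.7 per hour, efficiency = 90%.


Effective rate = mu * efficiency = 23.7 * 0.9 = 21.33 per hour

21.33 per hour


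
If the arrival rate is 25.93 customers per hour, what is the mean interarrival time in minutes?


Mean interarrival time = 60/lambda = 60/25.93 = 2.31 minutes

2.31 minutes


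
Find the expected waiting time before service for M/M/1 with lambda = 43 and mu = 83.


rho = 43/83; Wq = rho/(mu - lambda) = 0.013 hours

0.013 hours


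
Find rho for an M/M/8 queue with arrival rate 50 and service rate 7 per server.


rho = lambda/(c*mu) = 50/(8*7) = 0.8929

0.8929


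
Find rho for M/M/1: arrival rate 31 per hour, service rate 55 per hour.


rho = lambda/mu = 31/55 = 0.5636

0.5636


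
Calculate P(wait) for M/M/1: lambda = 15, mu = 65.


P(wait) = rho = lambda/mu = 15/65 = 0.2308

0.2308


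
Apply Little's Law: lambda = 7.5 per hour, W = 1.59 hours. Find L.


L = lambda * W = 7.5 * 1.59 = 11.93

11.93


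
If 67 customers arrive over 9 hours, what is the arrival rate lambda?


lambda = total arrivals / time = 67 / 9 = 7.44 per hour

7.44 per hour


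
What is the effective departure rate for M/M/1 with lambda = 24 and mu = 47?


For a stable queue (lambda < mu), throughput = lambda = 24 per hour

24 per hour


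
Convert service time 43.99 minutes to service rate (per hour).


mu = 60 / avg_service_time = 60 / 43.99 = 1.36 per hour

1.36 per hour


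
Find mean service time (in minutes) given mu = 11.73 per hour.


Mean service time = 60/mu = 60/11.73 = 5.12 minutes

5.12 minutes


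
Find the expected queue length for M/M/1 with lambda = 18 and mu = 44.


rho = 18/44; Lq = rho^2/(1-rho) = 0.28

0.28


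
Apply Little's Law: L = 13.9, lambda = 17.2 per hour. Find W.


W = L / lambda = 13.9 / 17.2 = 0.8081 hours

0.8081 hours


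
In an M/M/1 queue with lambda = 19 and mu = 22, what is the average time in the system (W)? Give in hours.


W = 1/(mu - lambda) = 1/(22 - 19) = 0.3333 hours

0.3333 hours


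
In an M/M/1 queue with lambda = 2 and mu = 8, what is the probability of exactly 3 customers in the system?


rho = 2/8; P(n) = (1-rho)*rho^n = (1-2/8)*(2/8)^3 = 0.0117

0.0117


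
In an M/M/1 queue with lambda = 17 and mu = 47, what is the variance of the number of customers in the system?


rho = 17/47; Var(N) = rho/(1-rho)^2 = 0.89

0.89


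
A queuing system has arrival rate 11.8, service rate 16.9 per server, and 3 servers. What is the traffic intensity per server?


rho = lambda / (c * mu) = 11.8 / (3 * 16.9) = 0.2327

0.2327


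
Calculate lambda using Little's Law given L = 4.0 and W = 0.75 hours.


lambda = L / W = 4.0 / 0.75 = 5.33 per hour

5.33 per hour


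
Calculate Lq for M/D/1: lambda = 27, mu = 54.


M/D/1: Lq = rho^2 / (2*(1-rho)) where rho = 27/54; Lq = 0.25

0.25


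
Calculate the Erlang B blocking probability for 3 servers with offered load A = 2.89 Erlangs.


B(N,A) = (A^N/N!) / sum(A^k/k!, k=0..N) with N=3, A=2.89 = 0.3328

0.3328


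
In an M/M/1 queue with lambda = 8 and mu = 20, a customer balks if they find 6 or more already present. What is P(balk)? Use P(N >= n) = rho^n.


P(N >= 6) = rho^6 = (8/20)^6 = 0.0041

0.0041


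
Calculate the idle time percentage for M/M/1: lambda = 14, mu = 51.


Idle fraction = (1 - rho) * 100 = (1 - 14/51) * 100 = 72.5%

72.5%


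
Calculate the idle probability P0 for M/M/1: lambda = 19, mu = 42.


P0 = 1 - rho = 1 - 19/42 = 0.5476

0.5476


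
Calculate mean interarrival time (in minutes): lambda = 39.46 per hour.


Mean interarrival time = 60/lambda = 60/39.46 = 1.52 minutes

1.52 minutes


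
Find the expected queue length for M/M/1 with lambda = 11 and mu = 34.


rho = 11/34; Lq = rho^2/(1-rho) = 0.15

0.15


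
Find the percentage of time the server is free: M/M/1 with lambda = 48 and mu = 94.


Idle fraction = (1 - rho) * 100 = (1 - 48/94) * 100 = 48.9%

48.9%


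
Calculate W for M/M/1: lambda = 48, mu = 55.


W = 1/(mu - lambda) = 1/(55 - 48) = 0.1429 hours

0.1429 hours


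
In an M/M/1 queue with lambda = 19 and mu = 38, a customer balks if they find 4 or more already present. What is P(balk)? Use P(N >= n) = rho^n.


P(N >= 4) = rho^4 = (19/38)^4 = 0.0625

0.0625


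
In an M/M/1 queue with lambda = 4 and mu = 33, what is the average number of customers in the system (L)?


rho = 4/33; L = rho/(1-rho) = 0.14

0.14


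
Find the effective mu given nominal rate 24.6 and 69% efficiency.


Effective rate = mu * efficiency = 24.6 * 0.69 = 16.97 per hour

16.97 per hour


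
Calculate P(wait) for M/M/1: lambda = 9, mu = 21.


P(wait) = rho = lambda/mu = 9/21 = 0.4286

0.4286


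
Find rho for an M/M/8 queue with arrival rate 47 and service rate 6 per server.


rho = lambda/(c*mu) = 47/(8*6) = 0.9792

0.9792


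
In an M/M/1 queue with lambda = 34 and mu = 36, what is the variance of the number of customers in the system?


rho = 34/36; Var(N) = rho/(1-rho)^2 = 306.0

306.0


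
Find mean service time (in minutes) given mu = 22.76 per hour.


Mean service time = 60/mu = 60/22.76 = 2.64 minutes

2.64 minutes


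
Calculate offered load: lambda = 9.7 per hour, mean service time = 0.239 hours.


Offered load a = lambda * E[S] = 9.7 * 0.239 = 2.32 Erlangs

2.32 Erlangs


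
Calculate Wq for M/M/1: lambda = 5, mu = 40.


rho = 5/40; Wq = rho/(mu - lambda) = 0.0036 hours

0.0036 hours


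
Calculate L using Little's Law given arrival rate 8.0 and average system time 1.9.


L = lambda * W = 8.0 * 1.9 = 15.2

15.2


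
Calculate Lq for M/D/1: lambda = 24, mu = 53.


M/D/1: Lq = rho^2 / (2*(1-rho)) where rho = 24/53; Lq = 0.19

0.19


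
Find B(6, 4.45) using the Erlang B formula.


B(N,A) = (A^N/N!) / sum(A^k/k!, k=0..N) with N=6, A=4.45 = 0.1504

0.1504


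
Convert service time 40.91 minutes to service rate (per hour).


mu = 60 / avg_service_time = 60 / 40.91 = 1.47 per hour

1.47 per hour


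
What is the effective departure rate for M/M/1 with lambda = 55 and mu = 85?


For a stable queue (lambda < mu), throughput = lambda = 55 per hour

55 per hour


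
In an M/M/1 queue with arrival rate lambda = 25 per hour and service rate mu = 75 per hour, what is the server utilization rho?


rho = lambda/mu = 25/75 = 0.3333

0.3333


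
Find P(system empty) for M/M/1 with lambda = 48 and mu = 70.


P0 = 1 - rho = 1 - 48/70 = 0.3143

0.3143


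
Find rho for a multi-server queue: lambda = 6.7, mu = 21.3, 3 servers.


rho = lambda / (c * mu) = 6.7 / (3 * 21.3) = 0.1049

0.1049


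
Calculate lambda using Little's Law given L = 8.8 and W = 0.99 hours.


lambda = L / W = 8.8 / 0.99 = 8.89 per hour

8.89 per hour


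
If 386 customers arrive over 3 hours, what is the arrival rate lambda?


lambda = total arrivals / time = 386 / 3 = 128.67 per hour

128.67 per hour


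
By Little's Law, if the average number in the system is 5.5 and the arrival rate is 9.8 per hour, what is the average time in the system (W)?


W = L / lambda = 5.5 / 9.8 = 0.5612 hours

0.5612 hours


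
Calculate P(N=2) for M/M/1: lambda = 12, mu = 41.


rho = 12/41; P(n) = (1-rho)*rho^n = (1-12/41)*(12/41)^2 = 0.0606

0.0606


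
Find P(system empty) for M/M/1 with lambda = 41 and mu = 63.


P0 = 1 - rho = 1 - 41/63 = 0.3492

0.3492


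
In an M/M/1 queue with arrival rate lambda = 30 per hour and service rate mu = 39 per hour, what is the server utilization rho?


rho = lambda/mu = 30/39 = 0.7692

0.7692


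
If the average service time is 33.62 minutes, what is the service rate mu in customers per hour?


mu = 60 / avg_service_time = 60 / 33.62 = 1.78 per hour

1.78 per hour


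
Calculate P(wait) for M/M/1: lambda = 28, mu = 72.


P(wait) = rho = lambda/mu = 28/72 = 0.3889

0.3889


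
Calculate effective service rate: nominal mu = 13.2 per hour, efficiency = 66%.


Effective rate = mu * efficiency = 13.2 * 0.66 = 8.71 per hour

8.71 per hour


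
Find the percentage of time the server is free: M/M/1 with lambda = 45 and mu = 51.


Idle fraction = (1 - rho) * 100 = (1 - 45/51) * 100 = 11.8%

11.8%


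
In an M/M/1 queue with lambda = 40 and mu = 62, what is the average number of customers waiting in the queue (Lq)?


rho = 40/62; Lq = rho^2/(1-rho) = 1.17

1.17


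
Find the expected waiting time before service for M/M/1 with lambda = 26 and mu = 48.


rho = 26/48; Wq = rho/(mu - lambda) = 0.0246 hours

0.0246 hours


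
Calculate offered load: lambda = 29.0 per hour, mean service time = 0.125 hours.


Offered load a = lambda * E[S] = 29.0 * 0.125 = 3.63 Erlangs

3.63 Erlangs


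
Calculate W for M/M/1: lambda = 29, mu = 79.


W = 1/(mu - lambda) = 1/(79 - 29) = 0.02 hours

0.02 hours


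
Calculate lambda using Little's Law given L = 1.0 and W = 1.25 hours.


lambda = L / W = 1.0 / 1.25 = 0.8 per hour

0.8 per hour


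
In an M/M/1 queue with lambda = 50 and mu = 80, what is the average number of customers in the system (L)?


rho = 50/80; L = rho/(1-rho) = 1.67

1.67


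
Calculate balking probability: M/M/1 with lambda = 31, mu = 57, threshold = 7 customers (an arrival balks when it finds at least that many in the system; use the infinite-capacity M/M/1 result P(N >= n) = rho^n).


P(N >= 7) = rho^7 = (31/57)^7 = 0.0141

0.0141


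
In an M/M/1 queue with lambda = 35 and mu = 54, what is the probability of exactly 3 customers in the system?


rho = 35/54; P(n) = (1-rho)*rho^n = (1-35/54)*(35/54)^3 = 0.0958

0.0958


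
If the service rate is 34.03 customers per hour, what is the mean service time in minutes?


Mean service time = 60/mu = 60/34.03 = 1.76 minutes

1.76 minutes


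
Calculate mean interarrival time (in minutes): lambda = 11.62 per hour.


Mean interarrival time = 60/lambda = 60/11.62 = 5.16 minutes

5.16 minutes


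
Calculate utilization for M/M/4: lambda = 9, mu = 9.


rho = lambda/(c*mu) = 9/(4*9) = 0.25

0.25


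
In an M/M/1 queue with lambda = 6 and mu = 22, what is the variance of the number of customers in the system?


rho = 6/22; Var(N) = rho/(1-rho)^2 = 0.52

0.52


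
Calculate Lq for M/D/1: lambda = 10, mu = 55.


M/D/1: Lq = rho^2 / (2*(1-rho)) where rho = 10/55; Lq = 0.02

0.02


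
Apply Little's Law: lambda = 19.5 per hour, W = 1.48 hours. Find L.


L = lambda * W = 19.5 * 1.48 = 28.86

28.86


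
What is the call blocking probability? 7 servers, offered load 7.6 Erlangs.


B(N,A) = (A^N/N!) / sum(A^k/k!, k=0..N) with N=7, A=7.6 = 0.2851

0.2851


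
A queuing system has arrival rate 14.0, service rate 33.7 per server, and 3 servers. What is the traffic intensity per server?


rho = lambda / (c * mu) = 14.0 / (3 * 33.7) = 0.1385

0.1385


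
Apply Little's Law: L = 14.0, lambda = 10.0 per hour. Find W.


W = L / lambda = 14.0 / 10.0 = 1.4 hours

1.4 hours


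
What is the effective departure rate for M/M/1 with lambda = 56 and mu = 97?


For a stable queue (lambda < mu), throughput = lambda = 56 per hour

56 per hour


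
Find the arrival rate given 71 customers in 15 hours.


lambda = total arrivals / time = 71 / 15 = 4.73 per hour

4.73 per hour


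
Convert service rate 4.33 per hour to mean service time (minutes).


Mean service time = 60/mu = 60/4.33 = 13.86 minutes

13.86 minutes


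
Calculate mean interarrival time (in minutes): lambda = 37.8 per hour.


Mean interarrival time = 60/lambda = 60/37.8 = 1.59 minutes

1.59 minutes


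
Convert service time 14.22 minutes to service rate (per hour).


mu = 60 / avg_service_time = 60 / 14.22 = 4.22 per hour

4.22 per hour


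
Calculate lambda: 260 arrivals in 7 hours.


lambda = total arrivals / time = 260 / 7 = 37.14 per hour

37.14 per hour


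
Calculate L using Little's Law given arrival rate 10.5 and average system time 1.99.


L = lambda * W = 10.5 * 1.99 = 20.9

20.9


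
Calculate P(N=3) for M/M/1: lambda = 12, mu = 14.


rho = 12/14; P(n) = (1-rho)*rho^n = (1-12/14)*(12/14)^3 = 0.09

0.09


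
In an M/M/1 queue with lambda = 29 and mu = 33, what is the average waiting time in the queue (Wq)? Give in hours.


rho = 29/33; Wq = rho/(mu - lambda) = 0.2197 hours

0.2197 hours


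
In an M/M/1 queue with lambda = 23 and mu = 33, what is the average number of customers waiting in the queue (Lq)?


rho = 23/33; Lq = rho^2/(1-rho) = 1.6

1.6


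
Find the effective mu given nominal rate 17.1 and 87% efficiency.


Effective rate = mu * efficiency = 17.1 * 0.87 = 14.88 per hour

14.88 per hour


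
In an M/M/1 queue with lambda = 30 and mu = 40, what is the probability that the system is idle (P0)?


P0 = 1 - rho = 1 - 30/40 = 0.25

0.25


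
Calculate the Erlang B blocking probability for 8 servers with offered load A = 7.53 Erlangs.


B(N,A) = (A^N/N!) / sum(A^k/k!, k=0..N) with N=8, A=7.53 = 0.2092

0.2092


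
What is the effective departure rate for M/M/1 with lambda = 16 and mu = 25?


For a stable queue (lambda < mu), throughput = lambda = 16 per hour

16 per hour


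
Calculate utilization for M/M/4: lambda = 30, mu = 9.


rho = lambda/(c*mu) = 30/(4*9) = 0.8333

0.8333


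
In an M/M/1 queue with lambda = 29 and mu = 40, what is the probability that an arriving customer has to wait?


P(wait) = rho = lambda/mu = 29/40 = 0.725

0.725


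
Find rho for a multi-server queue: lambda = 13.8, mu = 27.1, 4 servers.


rho = lambda / (c * mu) = 13.8 / (4 * 27.1) = 0.1273

0.1273


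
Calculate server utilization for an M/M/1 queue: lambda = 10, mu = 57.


rho = lambda/mu = 10/57 = 0.1754

0.1754


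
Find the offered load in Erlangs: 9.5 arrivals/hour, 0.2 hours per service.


Offered load a = lambda * E[S] = 9.5 * 0.2 = 1.9 Erlangs

1.9 Erlangs


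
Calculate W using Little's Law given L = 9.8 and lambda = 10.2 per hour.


W = L / lambda = 9.8 / 10.2 = 0.9608 hours

0.9608 hours


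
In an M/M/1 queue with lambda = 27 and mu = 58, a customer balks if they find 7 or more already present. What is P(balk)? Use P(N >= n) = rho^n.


P(N >= 7) = rho^7 = (27/58)^7 = 0.0047

0.0047


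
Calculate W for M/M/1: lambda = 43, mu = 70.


W = 1/(mu - lambda) = 1/(70 - 43) = 0.037 hours

0.037 hours


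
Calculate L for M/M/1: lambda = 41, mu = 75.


rho = 41/75; L = rho/(1-rho) = 1.21

1.21


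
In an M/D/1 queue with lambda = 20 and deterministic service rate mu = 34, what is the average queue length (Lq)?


M/D/1: Lq = rho^2 / (2*(1-rho)) where rho = 20/34; Lq = 0.42

0.42


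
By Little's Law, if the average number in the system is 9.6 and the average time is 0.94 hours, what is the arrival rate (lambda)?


lambda = L / W = 9.6 / 0.94 = 10.21 per hour

10.21 per hour


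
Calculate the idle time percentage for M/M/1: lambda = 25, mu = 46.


Idle fraction = (1 - rho) * 100 = (1 - 25/46) * 100 = 45.7%

45.7%


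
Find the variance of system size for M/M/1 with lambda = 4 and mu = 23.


rho = 4/23; Var(N) = rho/(1-rho)^2 = 0.25

0.25


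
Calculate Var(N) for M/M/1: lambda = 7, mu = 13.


rho = 7/13; Var(N) = rho/(1-rho)^2 = 2.53

2.53


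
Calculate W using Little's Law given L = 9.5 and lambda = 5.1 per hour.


W = L / lambda = 9.5 / 5.1 = 1.8627 hours

1.8627 hours


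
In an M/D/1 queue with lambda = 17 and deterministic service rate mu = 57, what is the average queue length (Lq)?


M/D/1: Lq = rho^2 / (2*(1-rho)) where rho = 17/57; Lq = 0.06

0.06


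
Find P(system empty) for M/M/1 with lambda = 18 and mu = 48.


P0 = 1 - rho = 1 - 18/48 = 0.625

0.625


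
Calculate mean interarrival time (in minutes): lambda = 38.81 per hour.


Mean interarrival time = 60/lambda = 60/38.81 = 1.55 minutes

1.55 minutes


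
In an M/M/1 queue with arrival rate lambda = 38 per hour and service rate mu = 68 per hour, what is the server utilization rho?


rho = lambda/mu = 38/68 = 0.5588

0.5588


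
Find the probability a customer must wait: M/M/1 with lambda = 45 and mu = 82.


P(wait) = rho = lambda/mu = 45/82 = 0.5488

0.5488


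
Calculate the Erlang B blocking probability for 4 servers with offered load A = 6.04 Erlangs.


B(N,A) = (A^N/N!) / sum(A^k/k!, k=0..N) with N=4, A=6.04 = 0.4721

0.4721


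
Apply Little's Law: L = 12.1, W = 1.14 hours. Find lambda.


lambda = L / W = 12.1 / 1.14 = 10.61 per hour

10.61 per hour


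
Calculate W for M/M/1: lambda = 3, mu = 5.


W = 1/(mu - lambda) = 1/(5 - 3) = 0.5 hours

0.5 hours


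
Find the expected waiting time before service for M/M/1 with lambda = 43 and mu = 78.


rho = 43/78; Wq = rho/(mu - lambda) = 0.0158 hours

0.0158 hours


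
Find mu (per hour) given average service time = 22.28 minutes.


mu = 60 / avg_service_time = 60 / 22.28 = 2.69 per hour

2.69 per hour


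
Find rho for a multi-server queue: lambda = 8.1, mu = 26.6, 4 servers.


rho = lambda / (c * mu) = 8.1 / (4 * 26.6) = 0.0761

0.0761


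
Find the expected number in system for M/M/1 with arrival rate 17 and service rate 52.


rho = 17/52; L = rho/(1-rho) = 0.49

0.49


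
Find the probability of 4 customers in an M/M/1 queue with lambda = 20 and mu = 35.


rho = 20/35; P(n) = (1-rho)*rho^n = (1-20/35)*(20/35)^4 = 0.0457

0.0457


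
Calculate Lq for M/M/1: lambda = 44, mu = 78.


rho = 44/78; Lq = rho^2/(1-rho) = 0.73

0.73


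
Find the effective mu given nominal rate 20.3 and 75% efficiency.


Effective rate = mu * efficiency = 20.3 * 0.75 = 15.23 per hour

15.23 per hour


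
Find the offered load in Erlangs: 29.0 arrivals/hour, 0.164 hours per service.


Offered load a = lambda * E[S] = 29.0 * 0.164 = 4.76 Erlangs

4.76 Erlangs
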